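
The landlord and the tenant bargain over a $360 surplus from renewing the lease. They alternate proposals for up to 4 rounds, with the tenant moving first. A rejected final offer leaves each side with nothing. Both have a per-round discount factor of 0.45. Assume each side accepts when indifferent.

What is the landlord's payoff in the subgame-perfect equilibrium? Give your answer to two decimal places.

121.91

Round 4 (the landlord proposes): rejection yields 0 for the tenant; the landlord offers 0 and keeps 360.
Round 3 (the tenant proposes): the landlord can get 360 next round, worth 0.45 × 360 = 162 now. The tenant offers 162 and keeps 360 − 162 = 198.
Round 2 (the landlord proposes): the tenant can get 198 next round, worth 0.45 × 198 = 89.1 now, so the landlord offers 89.1, keeping 270.9.
Round 1 (the tenant proposes): the landlord can get 270.9 next round, worth 0.45 × 270.9 = 121.905 now. The tenant offers 121.905 and keeps 360 − 121.905 = 238.095.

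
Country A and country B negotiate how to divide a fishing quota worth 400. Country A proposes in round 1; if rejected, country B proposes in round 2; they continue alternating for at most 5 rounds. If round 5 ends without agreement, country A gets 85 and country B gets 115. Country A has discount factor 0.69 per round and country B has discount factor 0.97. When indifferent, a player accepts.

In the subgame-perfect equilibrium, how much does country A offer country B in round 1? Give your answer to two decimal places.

Work backward from the last round.
Round 5 (country A proposes): country B gets 115 if talks fail, so country A offers 115 and keeps 285.
Round 4 (country B proposes): country A can get 285 next round, worth 0.69 × 285 = 196.65 now. Country B offers 196.65 and keeps 400 − 196.65 = 203.35.
Round 3 (country A proposes): country B can get 203.35 next round, worth 0.97 × 203.35 = 197.2495 now, so country A offers 197.2495, keeping 202.7505.
Round 2 (country B proposes): country A can get 202.7505 next round, worth 0.69 × 202.7505 = 139.897845 now; country B offers that and keeps 260.102155.
Round 1 (country A proposes): country B can get 260.102155 next round, worth 0.97 × 260.102155 = 252.29909035 now; country A offers that and keeps 147.70090965.

252.30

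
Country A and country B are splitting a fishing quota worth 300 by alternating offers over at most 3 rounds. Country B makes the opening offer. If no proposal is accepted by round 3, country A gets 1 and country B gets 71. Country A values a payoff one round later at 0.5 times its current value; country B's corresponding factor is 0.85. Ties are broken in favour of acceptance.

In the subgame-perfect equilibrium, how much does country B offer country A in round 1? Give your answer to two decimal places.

Round 3 (country B proposes): country A gets 1 if talks fail, so country B offers 1 and keeps 299.
Round 2 (country A proposes): country B can get 299 next round, worth 0.85 × 299 = 254.15 now. Country A offers 254.15 and keeps 300 − 254.15 = 45.85.
Round 1 (country B proposes): country A can get 45.85 next round, worth 0.5 × 45.85 = 22.925 now; country B offers that and keeps 277.075.

22.93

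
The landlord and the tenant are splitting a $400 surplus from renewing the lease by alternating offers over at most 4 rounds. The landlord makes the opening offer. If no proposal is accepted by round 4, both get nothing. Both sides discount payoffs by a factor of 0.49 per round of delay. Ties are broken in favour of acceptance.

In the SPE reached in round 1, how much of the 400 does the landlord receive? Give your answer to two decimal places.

Round 4 (the tenant proposes): the landlord will accept anything ≥ 0, so the tenant offers 0 and keeps 400.
Round 3 (the landlord proposes): the tenant can get 400 next round, worth 0.49 × 400 = 196 now, so the landlord offers 196, keeping 204.
Round 2 (the tenant proposes): the landlord can get 204 next round, worth 0.49 × 204 = 99.96 now. The tenant offers 99.96 and keeps 400 − 99.96 = 300.04.
Round 1 (the landlord proposes): the tenant can get 300.04 next round, worth 0.49 × 300.04 = 147.0196 now. The landlord offers 147.0196 and keeps 400 − 147.0196 = 252.9804.

252.98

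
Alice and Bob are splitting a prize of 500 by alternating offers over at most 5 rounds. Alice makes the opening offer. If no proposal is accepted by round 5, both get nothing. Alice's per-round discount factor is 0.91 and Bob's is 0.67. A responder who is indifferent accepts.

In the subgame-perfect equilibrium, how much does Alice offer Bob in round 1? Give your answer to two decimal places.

By backward induction:
Round 5 (Alice proposes): rejection yields 0 for Bob; Alice offers 0 and keeps 500.
Round 4 (Bob proposes): Alice can get 500 next round, worth 0.91 × 500 = 455 now; Bob offers that and keeps 45.
Round 3 (Alice proposes): Bob can get 45 next round, worth 0.67 × 45 = 30.15 now, so Alice offers 30.15, keeping 469.85.
Round 2 (Bob proposes): Alice can get 469.85 next round, worth 0.91 × 469.85 = 427.5635 now, so Bob offers 427.5635, keeping 72.4365.
Round 1 (Alice proposes): Bob can get 72.4365 next round, worth 0.67 × 72.4365 = 48.532455 now. Alice offers 48.532455 and keeps 500 − 48.532455 = 451.467545.

48.53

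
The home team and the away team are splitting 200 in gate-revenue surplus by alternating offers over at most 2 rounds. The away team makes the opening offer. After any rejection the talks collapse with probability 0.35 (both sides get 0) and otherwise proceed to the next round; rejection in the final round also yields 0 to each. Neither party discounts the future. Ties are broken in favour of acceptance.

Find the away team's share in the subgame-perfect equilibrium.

Round 2 (the home team proposes): rejection yields 0 for the away team; the home team offers 0 and keeps 200.
Round 1 (the away team proposes): rejecting gives the home team an expected 0.65 × 200 = 130; the away team offers that and keeps 70.

70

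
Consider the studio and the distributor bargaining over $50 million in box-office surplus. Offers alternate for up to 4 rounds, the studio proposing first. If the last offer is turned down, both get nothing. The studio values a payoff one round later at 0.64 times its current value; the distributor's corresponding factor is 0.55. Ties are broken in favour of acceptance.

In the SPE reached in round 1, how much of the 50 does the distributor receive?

19.58

Solve by backward induction from round 4.
Round 4 (the distributor proposes): the studio will accept anything ≥ 0, so the distributor offers 0 and keeps 50.
Round 3 (the studio proposes): the distributor can get 50 next round, worth 0.55 × 50 = 27.5 now; the studio offers that and keeps 22.5.
Round 2 (the distributor proposes): the studio can get 22.5 next round, worth 0.64 × 22.5 = 14.4 now; the distributor offers that and keeps 35.6.
Round 1 (the studio proposes): the distributor can get 35.6 next round, worth 0.55 × 35.6 = 19.58 now, so the studio offers 19.58, keeping 30.42.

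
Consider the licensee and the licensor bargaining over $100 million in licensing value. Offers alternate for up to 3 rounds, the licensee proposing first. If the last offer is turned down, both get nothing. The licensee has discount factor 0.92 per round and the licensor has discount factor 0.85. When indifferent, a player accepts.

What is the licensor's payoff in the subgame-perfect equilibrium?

Work backward from the last round.
Round 3 (the licensee proposes): the licensor will accept anything ≥ 0, so the licensee offers 0 and keeps 100.
Round 2 (the licensor proposes): the licensee can get 100 next round, worth 0.92 × 100 = 92 now. The licensor offers 92 and keeps 100 − 92 = 8.
Round 1 (the licensee proposes): the licensor can get 8 next round, worth 0.85 × 8 = 6.8 now. The licensee offers 6.8 and keeps 100 − 6.8 = 93.2.

6.8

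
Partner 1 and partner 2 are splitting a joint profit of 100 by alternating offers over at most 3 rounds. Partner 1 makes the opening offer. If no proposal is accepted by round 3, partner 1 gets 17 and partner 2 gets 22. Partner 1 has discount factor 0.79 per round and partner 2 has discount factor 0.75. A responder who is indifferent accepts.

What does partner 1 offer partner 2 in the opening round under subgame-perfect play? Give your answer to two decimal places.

28.79

Solve by backward induction from round 3.
Round 3 (partner 1 proposes): partner 2 gets 22 if talks fail, so partner 1 offers 22 and keeps 78.
Round 2 (partner 2 proposes): partner 1 can get 78 next round, worth 0.79 × 78 = 61.62 now, so partner 2 offers 61.62, keeping 38.38.
Round 1 (partner 1 proposes): partner 2 can get 38.38 next round, worth 0.75 × 38.38 = 28.785 now; partner 1 offers that and keeps 71.215.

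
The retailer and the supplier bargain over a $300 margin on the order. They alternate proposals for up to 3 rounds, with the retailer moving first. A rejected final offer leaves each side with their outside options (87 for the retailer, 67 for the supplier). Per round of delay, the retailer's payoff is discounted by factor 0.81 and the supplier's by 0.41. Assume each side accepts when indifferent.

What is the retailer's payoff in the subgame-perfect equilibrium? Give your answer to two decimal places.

Round 3 (the retailer proposes): the supplier gets 67 if talks fail, so the retailer offers 67 and keeps 233.
Round 2 (the supplier proposes): the retailer can get 233 next round, worth 0.81 × 233 = 188.73 now, so the supplier offers 188.73, keeping 111.27.
Round 1 (the retailer proposes): the supplier can get 111.27 next round, worth 0.41 × 111.27 = 45.6207 now. The retailer offers 45.6207 and keeps 300 − 45.6207 = 254.3793.

254.38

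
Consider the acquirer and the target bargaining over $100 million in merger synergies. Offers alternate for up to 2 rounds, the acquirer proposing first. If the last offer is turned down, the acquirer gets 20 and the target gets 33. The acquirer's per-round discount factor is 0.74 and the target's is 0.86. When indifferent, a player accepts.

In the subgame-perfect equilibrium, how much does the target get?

By backward induction:
Round 2 (the target proposes): the acquirer gets 20 if talks fail, so the target offers 20 and keeps 80.
Round 1 (the acquirer proposes): the target can get 80 next round, worth 0.86 × 80 = 68.8 now; the acquirer offers that and keeps 31.2.

68.8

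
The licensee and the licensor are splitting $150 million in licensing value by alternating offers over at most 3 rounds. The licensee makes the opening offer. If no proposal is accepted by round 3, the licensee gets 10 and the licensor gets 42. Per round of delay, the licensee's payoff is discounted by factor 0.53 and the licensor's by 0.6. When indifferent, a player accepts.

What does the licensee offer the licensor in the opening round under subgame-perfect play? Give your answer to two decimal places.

Solve by backward induction from round 3.
Round 3 (the licensee proposes): the licensor gets 42 if talks fail, so the licensee offers 42 and keeps 108.
Round 2 (the licensor proposes): the licensee can get 108 next round, worth 0.53 × 108 = 57.24 now, so the licensor offers 57.24, keeping 92.76.
Round 1 (the licensee proposes): the licensor can get 92.76 next round, worth 0.6 × 92.76 = 55.656 now, so the licensee offers 55.656, keeping 94.344.

55.66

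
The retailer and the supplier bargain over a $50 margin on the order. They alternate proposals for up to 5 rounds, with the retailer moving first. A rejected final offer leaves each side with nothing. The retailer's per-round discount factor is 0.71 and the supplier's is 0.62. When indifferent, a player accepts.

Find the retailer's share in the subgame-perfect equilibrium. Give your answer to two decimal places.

Round 5 (the retailer proposes): rejection yields 0 for the supplier; the retailer offers 0 and keeps 50.
Round 4 (the supplier proposes): the retailer can get 50 next round, worth 0.71 × 50 = 35.5 now, so the supplier offers 35.5, keeping 14.5.
Round 3 (the retailer proposes): the supplier can get 14.5 next round, worth 0.62 × 14.5 = 8.99 now, so the retailer offers 8.99, keeping 41.01.
Round 2 (the supplier proposes): the retailer can get 41.01 next round, worth 0.71 × 41.01 = 29.1171 now, so the supplier offers 29.1171, keeping 20.8829.
Round 1 (the retailer proposes): the supplier can get 20.8829 next round, worth 0.62 × 20.8829 = 12.947398 now; the retailer offers that and keeps 37.052602.

37.05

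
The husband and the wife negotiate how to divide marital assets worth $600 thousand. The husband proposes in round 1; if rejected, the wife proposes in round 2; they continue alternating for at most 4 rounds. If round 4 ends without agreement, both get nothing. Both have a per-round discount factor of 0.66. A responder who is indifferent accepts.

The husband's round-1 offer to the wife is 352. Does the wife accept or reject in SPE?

Round 4 (the wife proposes): the husband will accept anything ≥ 0, so the wife offers 0 and keeps 600.
Round 3 (the husband proposes): the wife can get 600 next round, worth 0.66 × 600 = 396 now. The husband offers 396 and keeps 600 − 396 = 204.
Round 2 (the wife proposes): the husband can get 204 next round, worth 0.66 × 204 = 134.64 now. The wife offers 134.64 and keeps 600 − 134.64 = 465.36.
So by rejecting in round 1, the wife gets 465.36 next round, worth 0.66 × 465.36 = 307.1376 now.
Offer 352 ≥ 307.1376, so the wife accepts.

Accept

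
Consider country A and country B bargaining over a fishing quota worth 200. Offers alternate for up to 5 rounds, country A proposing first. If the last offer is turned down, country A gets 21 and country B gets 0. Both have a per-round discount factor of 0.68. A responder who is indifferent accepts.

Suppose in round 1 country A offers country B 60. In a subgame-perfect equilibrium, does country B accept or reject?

Reject

Round 5 (country A proposes): rejection yields 0 for country B; country A offers 0 and keeps 200.
Round 4 (country B proposes): country A can get 200 next round, worth 0.68 × 200 = 136 now; country B offers that and keeps 64.
Round 3 (country A proposes): country B can get 64 next round, worth 0.68 × 64 = 43.52 now, so country A offers 43.52, keeping 156.48.
Round 2 (country B proposes): country A can get 156.48 next round, worth 0.68 × 156.48 = 106.4064 now; country B offers that and keeps 93.5936.
So by rejecting in round 1, country B gets 93.5936 next round, worth 0.68 × 93.5936 = 63.643648 now.
Offer 60 < 63.643648, so country B rejects.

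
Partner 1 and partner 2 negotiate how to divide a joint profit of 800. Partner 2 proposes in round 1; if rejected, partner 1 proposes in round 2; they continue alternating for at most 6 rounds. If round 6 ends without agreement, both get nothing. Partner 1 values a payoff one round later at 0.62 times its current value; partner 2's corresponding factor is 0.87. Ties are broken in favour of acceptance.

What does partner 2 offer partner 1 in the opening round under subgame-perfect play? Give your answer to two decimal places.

Work backward from the last round.
Round 6 (partner 1 proposes): partner 2 will accept anything ≥ 0, so partner 1 offers 0 and keeps 800.
Round 5 (partner 2 proposes): partner 1 can get 800 next round, worth 0.62 × 800 = 496 now. Partner 2 offers 496 and keeps 800 − 496 = 304.
Round 4 (partner 1 proposes): partner 2 can get 304 next round, worth 0.87 × 304 = 264.48 now, so partner 1 offers 264.48, keeping 535.52.
Round 3 (partner 2 proposes): partner 1 can get 535.52 next round, worth 0.62 × 535.52 = 332.0224 now; partner 2 offers that and keeps 467.9776.
Round 2 (partner 1 proposes): partner 2 can get 467.9776 next round, worth 0.87 × 467.9776 = 407.140512 now, so partner 1 offers 407.140512, keeping 392.859488.
Round 1 (partner 2 proposes): partner 1 can get 392.859488 next round, worth 0.62 × 392.859488 = 243.57288256 now. Partner 2 offers 243.57288256 and keeps 800 − 243.57288256 = 556.42711744.

243.57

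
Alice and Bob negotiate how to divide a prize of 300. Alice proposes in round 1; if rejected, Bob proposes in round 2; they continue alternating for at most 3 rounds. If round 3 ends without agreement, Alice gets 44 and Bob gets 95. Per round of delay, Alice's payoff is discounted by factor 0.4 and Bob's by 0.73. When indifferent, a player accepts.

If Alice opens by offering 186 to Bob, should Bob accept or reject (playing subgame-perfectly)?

Work out Bob's continuation value if the offer is rejected.
Round 3 (Alice proposes): Bob gets 95 if talks fail, so Alice offers 95 and keeps 205.
Round 2 (Bob proposes): Alice can get 205 next round, worth 0.4 × 205 = 82 now, so Bob offers 82, keeping 218.
So by rejecting in round 1, Bob gets 218 next round, worth 0.73 × 218 = 159.14 now.
Offer 186 ≥ 159.14, so Bob accepts.

Accept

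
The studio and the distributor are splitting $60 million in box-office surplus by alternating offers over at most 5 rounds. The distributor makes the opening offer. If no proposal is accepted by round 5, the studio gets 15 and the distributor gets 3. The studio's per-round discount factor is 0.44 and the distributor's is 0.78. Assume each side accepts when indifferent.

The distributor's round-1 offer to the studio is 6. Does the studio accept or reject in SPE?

Round 5 (the distributor proposes): the studio gets 15 if talks fail, so the distributor offers 15 and keeps 45.
Round 4 (the studio proposes): the distributor can get 45 next round, worth 0.78 × 45 = 35.1 now, so the studio offers 35.1, keeping 24.9.
Round 3 (the distributor proposes): the studio can get 24.9 next round, worth 0.44 × 24.9 = 10.956 now; the distributor offers that and keeps 49.044.
Round 2 (the studio proposes): the distributor can get 49.044 next round, worth 0.78 × 49.044 = 38.25432 now, so the studio offers 38.25432, keeping 21.74568.
So by rejecting in round 1, the studio gets 21.74568 next round, worth 0.44 × 21.74568 = 9.5680992 now.
Offer 6 < 9.5680992, so the studio rejects.

Reject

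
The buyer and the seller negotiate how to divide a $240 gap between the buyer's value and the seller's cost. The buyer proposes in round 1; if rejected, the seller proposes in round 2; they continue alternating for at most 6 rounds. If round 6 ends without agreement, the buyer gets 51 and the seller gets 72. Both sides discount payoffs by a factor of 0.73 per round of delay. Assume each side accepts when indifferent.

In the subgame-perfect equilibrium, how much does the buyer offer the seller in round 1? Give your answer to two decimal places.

111.69

Round 6 (the seller proposes): the buyer gets 51 if talks fail, so the seller offers 51 and keeps 189.
Round 5 (the buyer proposes): the seller can get 189 next round, worth 0.73 × 189 = 137.97 now, so the buyer offers 137.97, keeping 102.03.
Round 4 (the seller proposes): the buyer can get 102.03 next round, worth 0.73 × 102.03 = 74.4819 now. The seller offers 74.4819 and keeps 240 − 74.4819 = 165.5181.
Round 3 (the buyer proposes): the seller can get 165.5181 next round, worth 0.73 × 165.5181 = 120.828213 now. The buyer offers 120.828213 and keeps 240 − 120.828213 = 119.171787.
Round 2 (the seller proposes): the buyer can get 119.171787 next round, worth 0.73 × 119.171787 = 86.99540451 now; the seller offers that and keeps 153.00459549.
Round 1 (the buyer proposes): the seller can get 153.00459549 next round, worth 0.73 × 153.00459549 = 111.6933547077 now. The buyer offers 111.6933547077 and keeps 240 − 111.6933547077 = 128.3066452923.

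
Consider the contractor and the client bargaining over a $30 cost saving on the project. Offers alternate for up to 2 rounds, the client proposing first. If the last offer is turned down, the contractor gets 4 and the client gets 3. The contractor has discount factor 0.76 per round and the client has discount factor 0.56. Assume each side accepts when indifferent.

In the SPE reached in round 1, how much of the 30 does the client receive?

9.48

Round 2 (the contractor proposes): the client gets 3 if talks fail, so the contractor offers 3 and keeps 27.
Round 1 (the client proposes): the contractor can get 27 next round, worth 0.76 × 27 = 20.52 now. The client offers 20.52 and keeps 30 − 20.52 = 9.48.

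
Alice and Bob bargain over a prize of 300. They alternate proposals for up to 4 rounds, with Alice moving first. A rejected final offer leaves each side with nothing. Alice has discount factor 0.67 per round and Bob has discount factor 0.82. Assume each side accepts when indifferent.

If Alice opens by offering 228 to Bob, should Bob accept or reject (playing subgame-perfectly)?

Accept

Work out Bob's continuation value if the offer is rejected.
Round 4 (Bob proposes): rejection yields 0 for Alice; Bob offers 0 and keeps 300.
Round 3 (Alice proposes): Bob can get 300 next round, worth 0.82 × 300 = 246 now. Alice offers 246 and keeps 300 − 246 = 54.
Round 2 (Bob proposes): Alice can get 54 next round, worth 0.67 × 54 = 36.18 now; Bob offers that and keeps 263.82.
So by rejecting in round 1, Bob gets 263.82 next round, worth 0.82 × 263.82 = 216.3324 now.
Offer 228 ≥ 216.3324, so Bob accepts.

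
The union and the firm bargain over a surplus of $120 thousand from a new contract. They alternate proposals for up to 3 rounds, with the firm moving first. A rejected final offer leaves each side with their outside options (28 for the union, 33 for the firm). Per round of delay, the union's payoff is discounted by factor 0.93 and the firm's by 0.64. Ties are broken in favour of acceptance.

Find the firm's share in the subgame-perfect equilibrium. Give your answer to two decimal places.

Round 3 (the firm proposes): the union gets 28 if talks fail, so the firm offers 28 and keeps 92.
Round 2 (the union proposes): the firm can get 92 next round, worth 0.64 × 92 = 58.88 now, so the union offers 58.88, keeping 61.12.
Round 1 (the firm proposes): the union can get 61.12 next round, worth 0.93 × 61.12 = 56.8416 now. The firm offers 56.8416 and keeps 120 − 56.8416 = 63.1584.

63.16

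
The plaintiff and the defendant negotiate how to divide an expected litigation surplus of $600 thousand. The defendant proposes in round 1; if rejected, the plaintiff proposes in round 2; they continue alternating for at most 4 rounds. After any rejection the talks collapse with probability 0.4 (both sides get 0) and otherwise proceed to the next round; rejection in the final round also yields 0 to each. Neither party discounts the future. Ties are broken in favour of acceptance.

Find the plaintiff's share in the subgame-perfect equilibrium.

273.6

By backward induction:
Round 4 (the plaintiff proposes): the defendant will accept anything ≥ 0, so the plaintiff offers 0 and keeps 600.
Round 3 (the defendant proposes): rejecting gives the plaintiff an expected 0.6 × 600 = 360, so the defendant offers 360, keeping 240.
Round 2 (the plaintiff proposes): rejecting gives the defendant an expected 0.6 × 240 = 144, so the plaintiff offers 144, keeping 456.
Round 1 (the defendant proposes): rejecting gives the plaintiff an expected 0.6 × 456 = 273.6, so the defendant offers 273.6, keeping 326.4.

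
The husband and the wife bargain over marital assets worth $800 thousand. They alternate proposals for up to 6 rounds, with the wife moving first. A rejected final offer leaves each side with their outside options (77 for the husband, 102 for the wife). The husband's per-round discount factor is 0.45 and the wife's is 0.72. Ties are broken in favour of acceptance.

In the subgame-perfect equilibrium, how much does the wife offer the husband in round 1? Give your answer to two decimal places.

166.43

Round 6 (the husband proposes): the wife gets 102 if talks fail, so the husband offers 102 and keeps 698.
Round 5 (the wife proposes): the husband can get 698 next round, worth 0.45 × 698 = 314.1 now, so the wife offers 314.1, keeping 485.9.
Round 4 (the husband proposes): the wife can get 485.9 next round, worth 0.72 × 485.9 = 349.848 now; the husband offers that and keeps 450.152.
Round 3 (the wife proposes): the husband can get 450.152 next round, worth 0.45 × 450.152 = 202.5684 now. The wife offers 202.5684 and keeps 800 − 202.5684 = 597.4316.
Round 2 (the husband proposes): the wife can get 597.4316 next round, worth 0.72 × 597.4316 = 430.150752 now. The husband offers 430.150752 and keeps 800 − 430.150752 = 369.849248.
Round 1 (the wife proposes): the husband can get 369.849248 next round, worth 0.45 × 369.849248 = 166.4321616 now. The wife offers 166.4321616 and keeps 800 − 166.4321616 = 633.5678384.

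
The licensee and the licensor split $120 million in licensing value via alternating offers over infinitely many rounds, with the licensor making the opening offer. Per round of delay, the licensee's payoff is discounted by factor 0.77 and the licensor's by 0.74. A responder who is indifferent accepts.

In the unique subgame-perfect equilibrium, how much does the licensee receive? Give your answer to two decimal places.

55.84

Let x be the licensor's share when the licensor proposes and y be the licensee's share when the licensee proposes.
The licensee accepts iff offered ≥ 0.77·y, so x = 120 − 0.77y. Symmetrically y = 120 − 0.74x.
Substituting: x = 120 − 0.77(120 − 0.74x), giving x(1 − 0.74·0.77) = 120(1 − 0.77).
So x = 120 × 0.23 / 0.4302 ≈ 64.1562, and the licensee receives 120 − x ≈ 55.8438.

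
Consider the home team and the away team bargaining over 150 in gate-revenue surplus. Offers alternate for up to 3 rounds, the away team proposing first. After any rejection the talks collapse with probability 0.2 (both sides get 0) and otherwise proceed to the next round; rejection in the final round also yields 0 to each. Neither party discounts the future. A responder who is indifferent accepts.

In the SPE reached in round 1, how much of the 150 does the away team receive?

Round 3 (the away team proposes): the home team will accept anything ≥ 0, so the away team offers 0 and keeps 150.
Round 2 (the home team proposes): rejecting gives the away team an expected 0.8 × 150 = 120, so the home team offers 120, keeping 30.
Round 1 (the away team proposes): rejecting gives the home team an expected 0.8 × 30 = 24; the away team offers that and keeps 126.

126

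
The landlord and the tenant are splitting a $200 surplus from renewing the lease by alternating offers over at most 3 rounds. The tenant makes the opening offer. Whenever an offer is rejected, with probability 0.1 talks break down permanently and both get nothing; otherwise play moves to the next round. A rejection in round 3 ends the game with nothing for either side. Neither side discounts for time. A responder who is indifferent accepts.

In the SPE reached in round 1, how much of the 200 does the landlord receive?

Round 3 (the tenant proposes): rejection yields 0 for the landlord; the tenant offers 0 and keeps 200.
Round 2 (the landlord proposes): rejecting gives the tenant an expected 0.9 × 200 = 180; the landlord offers that and keeps 20.
Round 1 (the tenant proposes): rejecting gives the landlord an expected 0.9 × 20 = 18; the tenant offers that and keeps 182.

18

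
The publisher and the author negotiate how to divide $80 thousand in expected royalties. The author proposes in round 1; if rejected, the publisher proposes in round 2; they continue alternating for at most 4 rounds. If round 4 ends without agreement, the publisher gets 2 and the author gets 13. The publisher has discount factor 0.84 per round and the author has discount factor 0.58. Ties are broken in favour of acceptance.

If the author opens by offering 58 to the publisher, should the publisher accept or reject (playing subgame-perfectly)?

Round 4 (the publisher proposes): the author gets 13 if talks fail, so the publisher offers 13 and keeps 67.
Round 3 (the author proposes): the publisher can get 67 next round, worth 0.84 × 67 = 56.28 now, so the author offers 56.28, keeping 23.72.
Round 2 (the publisher proposes): the author can get 23.72 next round, worth 0.58 × 23.72 = 13.7576 now, so the publisher offers 13.7576, keeping 66.2424.
So by rejecting in round 1, the publisher gets 66.2424 next round, worth 0.84 × 66.2424 = 55.643616 now.
Offer 58 ≥ 55.643616, so the publisher accepts.

Accept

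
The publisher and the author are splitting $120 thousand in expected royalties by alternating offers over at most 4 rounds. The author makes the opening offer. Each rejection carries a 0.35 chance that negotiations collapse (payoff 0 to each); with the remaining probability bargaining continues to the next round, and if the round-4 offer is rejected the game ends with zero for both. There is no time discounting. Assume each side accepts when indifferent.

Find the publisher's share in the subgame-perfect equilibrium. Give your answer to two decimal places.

60.26

By backward induction:
Round 4 (the publisher proposes): the author will accept anything ≥ 0, so the publisher offers 0 and keeps 120.
Round 3 (the author proposes): rejecting gives the publisher an expected 0.65 × 120 = 78; the author offers that and keeps 42.
Round 2 (the publisher proposes): rejecting gives the author an expected 0.65 × 42 = 27.3, so the publisher offers 27.3, keeping 92.7.
Round 1 (the author proposes): rejecting gives the publisher an expected 0.65 × 92.7 = 60.255. The author offers 60.255 and keeps 120 − 60.255 = 59.745.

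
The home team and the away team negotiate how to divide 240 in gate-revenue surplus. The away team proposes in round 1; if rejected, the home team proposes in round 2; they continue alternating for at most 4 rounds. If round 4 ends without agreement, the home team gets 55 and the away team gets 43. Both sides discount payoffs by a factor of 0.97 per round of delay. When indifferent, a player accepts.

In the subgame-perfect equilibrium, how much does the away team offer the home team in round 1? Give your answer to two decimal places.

186.78

Round 4 (the home team proposes): the away team gets 43 if talks fail, so the home team offers 43 and keeps 197.
Round 3 (the away team proposes): the home team can get 197 next round, worth 0.97 × 197 = 191.09 now. The away team offers 191.09 and keeps 240 − 191.09 = 48.91.
Round 2 (the home team proposes): the away team can get 48.91 next round, worth 0.97 × 48.91 = 47.4427 now. The home team offers 47.4427 and keeps 240 − 47.4427 = 192.5573.
Round 1 (the away team proposes): the home team can get 192.5573 next round, worth 0.97 × 192.5573 = 186.780581 now, so the away team offers 186.780581, keeping 53.219419.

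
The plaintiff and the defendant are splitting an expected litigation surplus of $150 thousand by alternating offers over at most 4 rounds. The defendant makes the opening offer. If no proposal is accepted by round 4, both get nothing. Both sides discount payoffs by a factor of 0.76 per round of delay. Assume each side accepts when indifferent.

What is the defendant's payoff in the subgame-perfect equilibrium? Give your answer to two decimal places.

Work backward from the last round.
Round 4 (the plaintiff proposes): rejection yields 0 for the defendant; the plaintiff offers 0 and keeps 150.
Round 3 (the defendant proposes): the plaintiff can get 150 next round, worth 0.76 × 150 = 114 now; the defendant offers that and keeps 36.
Round 2 (the plaintiff proposes): the defendant can get 36 next round, worth 0.76 × 36 = 27.36 now, so the plaintiff offers 27.36, keeping 122.64.
Round 1 (the defendant proposes): the plaintiff can get 122.64 next round, worth 0.76 × 122.64 = 93.2064 now; the defendant offers that and keeps 56.7936.

56.79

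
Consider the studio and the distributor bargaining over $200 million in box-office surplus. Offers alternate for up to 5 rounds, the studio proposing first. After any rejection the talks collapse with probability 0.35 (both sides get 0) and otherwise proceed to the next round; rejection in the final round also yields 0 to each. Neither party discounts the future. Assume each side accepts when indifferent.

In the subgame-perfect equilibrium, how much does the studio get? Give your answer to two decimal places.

135.28

By backward induction:
Round 5 (the studio proposes): the distributor will accept anything ≥ 0, so the studio offers 0 and keeps 200.
Round 4 (the distributor proposes): rejecting gives the studio an expected 0.65 × 200 = 130. The distributor offers 130 and keeps 200 − 130 = 70.
Round 3 (the studio proposes): rejecting gives the distributor an expected 0.65 × 70 = 45.5; the studio offers that and keeps 154.5.
Round 2 (the distributor proposes): rejecting gives the studio an expected 0.65 × 154.5 = 100.425. The distributor offers 100.425 and keeps 200 − 100.425 = 99.575.
Round 1 (the studio proposes): rejecting gives the distributor an expected 0.65 × 99.575 = 64.72375. The studio offers 64.72375 and keeps 200 − 64.72375 = 135.27625.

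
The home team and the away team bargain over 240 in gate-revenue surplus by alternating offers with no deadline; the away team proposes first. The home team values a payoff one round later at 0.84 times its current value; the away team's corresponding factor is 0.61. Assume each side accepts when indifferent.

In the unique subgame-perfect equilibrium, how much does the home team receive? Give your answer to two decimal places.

161.25

Let x be the away team's share when the away team proposes and y be the home team's share when the home team proposes.
The home team accepts iff offered ≥ 0.84·y, so x = 240 − 0.84y. Symmetrically y = 240 − 0.61x.
Substituting: x = 240 − 0.84(240 − 0.61x), giving x(1 − 0.61·0.84) = 240(1 − 0.84).
So x = 240 × 0.16 / 0.4876 ≈ 78.7531, and the home team receives 240 − x ≈ 161.2469.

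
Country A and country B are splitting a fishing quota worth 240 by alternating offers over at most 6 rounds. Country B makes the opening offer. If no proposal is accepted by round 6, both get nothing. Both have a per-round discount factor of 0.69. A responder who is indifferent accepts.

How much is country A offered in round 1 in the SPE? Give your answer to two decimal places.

Round 6 (country A proposes): rejection yields 0 for country B; country A offers 0 and keeps 240.
Round 5 (country B proposes): country A can get 240 next round, worth 0.69 × 240 = 165.6 now. Country B offers 165.6 and keeps 240 − 165.6 = 74.4.
Round 4 (country A proposes): country B can get 74.4 next round, worth 0.69 × 74.4 = 51.336 now. Country A offers 51.336 and keeps 240 − 51.336 = 188.664.
Round 3 (country B proposes): country A can get 188.664 next round, worth 0.69 × 188.664 = 130.17816 now. Country B offers 130.17816 and keeps 240 − 130.17816 = 109.82184.
Round 2 (country A proposes): country B can get 109.82184 next round, worth 0.69 × 109.82184 = 75.7770696 now; country A offers that and keeps 164.2229304.
Round 1 (country B proposes): country A can get 164.2229304 next round, worth 0.69 × 164.2229304 = 113.313821976 now; country B offers that and keeps 126.686178024.

113.31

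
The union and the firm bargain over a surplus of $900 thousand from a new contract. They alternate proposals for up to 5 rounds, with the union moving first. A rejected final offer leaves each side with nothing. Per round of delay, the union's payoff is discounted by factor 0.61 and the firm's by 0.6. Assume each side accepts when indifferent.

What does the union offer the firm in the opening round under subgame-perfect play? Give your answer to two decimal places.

287.68

Round 5 (the union proposes): rejection yields 0 for the firm; the union offers 0 and keeps 900.
Round 4 (the firm proposes): the union can get 900 next round, worth 0.61 × 900 = 549 now, so the firm offers 549, keeping 351.
Round 3 (the union proposes): the firm can get 351 next round, worth 0.6 × 351 = 210.6 now; the union offers that and keeps 689.4.
Round 2 (the firm proposes): the union can get 689.4 next round, worth 0.61 × 689.4 = 420.534 now; the firm offers that and keeps 479.466.
Round 1 (the union proposes): the firm can get 479.466 next round, worth 0.6 × 479.466 = 287.6796 now, so the union offers 287.6796, keeping 612.3204.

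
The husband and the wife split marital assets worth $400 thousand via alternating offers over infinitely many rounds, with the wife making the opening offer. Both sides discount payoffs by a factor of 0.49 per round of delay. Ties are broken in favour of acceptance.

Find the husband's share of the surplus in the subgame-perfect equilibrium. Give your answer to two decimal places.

131.54

In a stationary SPE each proposer offers the other exactly their discounted continuation value.
If the wife keeps x when proposing and the husband keeps y when proposing, then x = 400 − 0.49y and y = 400 − 0.49x.
Solving: x = 400(1 − 0.49) / (1 − 0.49·0.49) = 204 / 0.7599 ≈ 268.4564.
The husband gets 400 − 268.4564 ≈ 131.5436.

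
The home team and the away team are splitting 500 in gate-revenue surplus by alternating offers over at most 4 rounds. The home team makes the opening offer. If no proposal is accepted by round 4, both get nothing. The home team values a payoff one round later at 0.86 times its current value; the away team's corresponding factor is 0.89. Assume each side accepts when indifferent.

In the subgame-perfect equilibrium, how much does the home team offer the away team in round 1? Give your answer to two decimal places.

Work backward from the last round.
Round 4 (the away team proposes): the home team will accept anything ≥ 0, so the away team offers 0 and keeps 500.
Round 3 (the home team proposes): the away team can get 500 next round, worth 0.89 × 500 = 445 now, so the home team offers 445, keeping 55.
Round 2 (the away team proposes): the home team can get 55 next round, worth 0.86 × 55 = 47.3 now. The away team offers 47.3 and keeps 500 − 47.3 = 452.7.
Round 1 (the home team proposes): the away team can get 452.7 next round, worth 0.89 × 452.7 = 402.903 now, so the home team offers 402.903, keeping 97.097.

402.90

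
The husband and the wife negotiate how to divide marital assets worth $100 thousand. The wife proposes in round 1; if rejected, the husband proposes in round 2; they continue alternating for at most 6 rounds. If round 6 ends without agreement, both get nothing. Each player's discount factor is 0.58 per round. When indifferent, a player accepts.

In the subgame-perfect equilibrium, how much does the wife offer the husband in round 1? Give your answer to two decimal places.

Round 6 (the husband proposes): the wife will accept anything ≥ 0, so the husband offers 0 and keeps 100.
Round 5 (the wife proposes): the husband can get 100 next round, worth 0.58 × 100 = 58 now, so the wife offers 58, keeping 42.
Round 4 (the husband proposes): the wife can get 42 next round, worth 0.58 × 42 = 24.36 now, so the husband offers 24.36, keeping 75.64.
Round 3 (the wife proposes): the husband can get 75.64 next round, worth 0.58 × 75.64 = 43.8712 now. The wife offers 43.8712 and keeps 100 − 43.8712 = 56.1288.
Round 2 (the husband proposes): the wife can get 56.1288 next round, worth 0.58 × 56.1288 = 32.554704 now; the husband offers that and keeps 67.445296.
Round 1 (the wife proposes): the husband can get 67.445296 next round, worth 0.58 × 67.445296 = 39.11827168 now. The wife offers 39.11827168 and keeps 100 − 39.11827168 = 60.88172832.

39.12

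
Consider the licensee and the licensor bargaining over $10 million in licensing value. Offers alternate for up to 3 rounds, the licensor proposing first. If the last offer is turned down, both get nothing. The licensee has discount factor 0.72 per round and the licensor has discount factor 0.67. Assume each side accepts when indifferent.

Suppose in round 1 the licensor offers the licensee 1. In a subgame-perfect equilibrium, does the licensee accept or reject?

Reject

Round 3 (the licensor proposes): rejection yields 0 for the licensee; the licensor offers 0 and keeps 10.
Round 2 (the licensee proposes): the licensor can get 10 next round, worth 0.67 × 10 = 6.7 now. The licensee offers 6.7 and keeps 10 − 6.7 = 3.3.
So by rejecting in round 1, the licensee gets 3.3 next round, worth 0.72 × 3.3 = 2.376 now.
Offer 1 < 2.376, so the licensee rejects.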